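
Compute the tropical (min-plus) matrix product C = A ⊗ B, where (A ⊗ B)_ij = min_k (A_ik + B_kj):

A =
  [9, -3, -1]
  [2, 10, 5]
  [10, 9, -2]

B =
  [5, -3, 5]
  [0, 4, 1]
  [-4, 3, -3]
A ⊗ B =
  [-5, 1, -4]
  [1, -1, 2]
  [-6, 1, -5]

Apply the min-plus product entry-by-entry:
  C[0][0] = min over k of (A[0][0] + B[0][0] = 9 + 5 = 14, A[0][1] + B[1][0] = -3 + 0 = -3, A[0][2] + B[2][0] = -1 + -4 = -5) = -5 (attained at k = 2)
  C[0][1] = min over k of (A[0][0] + B[0][1] = 9 + -3 = 6, A[0][1] + B[1][1] = -3 + 4 = 1, A[0][2] + B[2][1] = -1 + 3 = 2) = 1 (attained at k = 1)
  C[0][2] = min over k of (A[0][0] + B[0][2] = 9 + 5 = 14, A[0][1] + B[1][2] = -3 + 1 = -2, A[0][2] + B[2][2] = -1 + -3 = -4) = -4 (attained at k = 2)
  C[1][0] = min over k of (A[1][0] + B[0][0] = 2 + 5 = 7, A[1][1] + B[1][0] = 10 + 0 = 10, A[1][2] + B[2][0] = 5 + -4 = 1) = 1 (attained at k = 2)
  C[1][1] = min over k of (A[1][0] + B[0][1] = 2 + -3 = -1, A[1][1] + B[1][1] = 10 + 4 = 14, A[1][2] + B[2][1] = 5 + 3 = 8) = -1 (attained at k = 0)
  C[1][2] = min over k of (A[1][0] + B[0][2] = 2 + 5 = 7, A[1][1] + B[1][2] = 10 + 1 = 11, A[1][2] + B[2][2] = 5 + -3 = 2) = 2 (attained at k = 2)
  C[2][0] = min over k of (A[2][0] + B[0][0] = 10 + 5 = 15, A[2][1] + B[1][0] = 9 + 0 = 9, A[2][2] + B[2][0] = -2 + -4 = -6) = -6 (attained at k = 2)
  C[2][1] = min over k of (A[2][0] + B[0][1] = 10 + -3 = 7, A[2][1] + B[1][1] = 9 + 4 = 13, A[2][2] + B[2][1] = -2 + 3 = 1) = 1 (attained at k = 2)
  C[2][2] = min over k of (A[2][0] + B[0][2] = 10 + 5 = 15, A[2][1] + B[1][2] = 9 + 1 = 10, A[2][2] + B[2][2] = -2 + -3 = -5) = -5 (attained at k = 2)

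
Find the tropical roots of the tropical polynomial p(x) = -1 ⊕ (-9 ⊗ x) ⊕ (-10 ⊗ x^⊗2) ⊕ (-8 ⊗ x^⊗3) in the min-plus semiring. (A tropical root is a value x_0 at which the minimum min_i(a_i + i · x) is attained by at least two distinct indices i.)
Roots: {-2, 1, 8}

Each tropical root is a break point of the lower envelope of the lines y = a_i + i · x (there are 4 lines, with slopes 0, 1, ..., 3). Only the lines that attain the minimum somewhere contribute to roots; other lines are dominated. Here the surviving (envelope) indices are i = 3, i = 2, i = 1, i = 0.
Intersections between consecutive envelope lines give the roots: for adjacent envelope indices i < j the intersection is x = (a_i − a_j) / (j − i). Reading off the sorted break points: {-2, 1, 8}.
Verification: at each break x_0, at least two indices attain the minimum of min_i(a_i + i · x_0).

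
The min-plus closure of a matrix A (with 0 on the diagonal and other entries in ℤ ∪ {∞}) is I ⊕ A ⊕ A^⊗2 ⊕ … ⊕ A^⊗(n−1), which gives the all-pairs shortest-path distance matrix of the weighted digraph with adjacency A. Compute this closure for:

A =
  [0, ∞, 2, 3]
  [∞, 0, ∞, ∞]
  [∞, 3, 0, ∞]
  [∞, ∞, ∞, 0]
Closure =
  [0, 5, 2, 3]
  [∞, 0, ∞, ∞]
  [∞, 3, 0, ∞]
  [∞, ∞, ∞, 0]

This is the Floyd-Warshall all-pairs shortest-path computation. For each intermediate vertex k = 0, 1, …, 3, update dist[i][j] ← min(dist[i][j], dist[i][k] + dist[k][j]). The final matrix gives, for each (i, j), the minimum total weight of any directed path from i to j (possibly empty when i = j).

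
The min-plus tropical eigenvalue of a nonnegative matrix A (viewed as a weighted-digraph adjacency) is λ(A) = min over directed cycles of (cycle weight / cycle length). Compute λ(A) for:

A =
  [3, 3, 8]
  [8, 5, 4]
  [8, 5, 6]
λ(A) = 3

Enumerate directed cycles and compute their means (weight / length). Sample:
  cycle 0 → 0: weight = 3, length = 1, mean = 3/1 ≈ 3.000
  cycle 1 → 1: weight = 5, length = 1, mean = 5/1 ≈ 5.000
  cycle 2 → 2: weight = 6, length = 1, mean = 6/1 ≈ 6.000
  cycle 0 → 1 → 0: weight = 11, length = 2, mean = 11/2 ≈ 5.500
  cycle 0 → 2 → 0: weight = 16, length = 2, mean = 16/2 ≈ 8.000
  cycle 1 → 0 → 1: weight = 11, length = 2, mean = 11/2 ≈ 5.500
Minimum mean = 3.000, attained e.g. along the cycle 0 → 0 with weight 3 and length 1. So λ(A) = 3/1 = 3.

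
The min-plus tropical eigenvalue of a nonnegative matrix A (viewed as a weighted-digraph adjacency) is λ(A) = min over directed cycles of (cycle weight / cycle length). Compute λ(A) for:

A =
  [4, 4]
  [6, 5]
λ(A) = 4

Enumerate directed cycles and compute their means (weight / length). Sample:
  cycle 0 → 0: weight = 4, length = 1, mean = 4/1 ≈ 4.000
  cycle 1 → 1: weight = 5, length = 1, mean = 5/1 ≈ 5.000
  cycle 0 → 1 → 0: weight = 10, length = 2, mean = 10/2 ≈ 5.000
  cycle 1 → 0 → 1: weight = 10, length = 2, mean = 10/2 ≈ 5.000
Minimum mean = 4.000, attained e.g. along the cycle 0 → 0 with weight 4 and length 1. So λ(A) = 4/1 = 4.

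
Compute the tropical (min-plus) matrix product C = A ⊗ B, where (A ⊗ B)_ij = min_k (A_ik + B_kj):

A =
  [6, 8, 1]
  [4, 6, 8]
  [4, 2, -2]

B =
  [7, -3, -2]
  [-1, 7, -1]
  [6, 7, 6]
A ⊗ B =
  [7, 3, 4]
  [5, 1, 2]
  [1, 1, 1]

Apply the min-plus product entry-by-entry:
  C[0][0] = min over k of (A[0][0] + B[0][0] = 6 + 7 = 13, A[0][1] + B[1][0] = 8 + -1 = 7, A[0][2] + B[2][0] = 1 + 6 = 7) = 7 (attained at k = 1)
  C[0][1] = min over k of (A[0][0] + B[0][1] = 6 + -3 = 3, A[0][1] + B[1][1] = 8 + 7 = 15, A[0][2] + B[2][1] = 1 + 7 = 8) = 3 (attained at k = 0)
  C[0][2] = min over k of (A[0][0] + B[0][2] = 6 + -2 = 4, A[0][1] + B[1][2] = 8 + -1 = 7, A[0][2] + B[2][2] = 1 + 6 = 7) = 4 (attained at k = 0)
  C[1][0] = min over k of (A[1][0] + B[0][0] = 4 + 7 = 11, A[1][1] + B[1][0] = 6 + -1 = 5, A[1][2] + B[2][0] = 8 + 6 = 14) = 5 (attained at k = 1)
  C[1][1] = min over k of (A[1][0] + B[0][1] = 4 + -3 = 1, A[1][1] + B[1][1] = 6 + 7 = 13, A[1][2] + B[2][1] = 8 + 7 = 15) = 1 (attained at k = 0)
  C[1][2] = min over k of (A[1][0] + B[0][2] = 4 + -2 = 2, A[1][1] + B[1][2] = 6 + -1 = 5, A[1][2] + B[2][2] = 8 + 6 = 14) = 2 (attained at k = 0)
  C[2][0] = min over k of (A[2][0] + B[0][0] = 4 + 7 = 11, A[2][1] + B[1][0] = 2 + -1 = 1, A[2][2] + B[2][0] = -2 + 6 = 4) = 1 (attained at k = 1)
  C[2][1] = min over k of (A[2][0] + B[0][1] = 4 + -3 = 1, A[2][1] + B[1][1] = 2 + 7 = 9, A[2][2] + B[2][1] = -2 + 7 = 5) = 1 (attained at k = 0)
  C[2][2] = min over k of (A[2][0] + B[0][2] = 4 + -2 = 2, A[2][1] + B[1][2] = 2 + -1 = 1, A[2][2] + B[2][2] = -2 + 6 = 4) = 1 (attained at k = 1)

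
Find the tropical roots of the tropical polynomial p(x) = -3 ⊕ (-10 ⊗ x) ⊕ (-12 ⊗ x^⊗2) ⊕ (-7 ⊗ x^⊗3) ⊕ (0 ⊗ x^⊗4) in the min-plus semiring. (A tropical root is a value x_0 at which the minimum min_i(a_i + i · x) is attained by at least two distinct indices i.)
Roots: {-7, -5, 2, 7}

Each tropical root is a break point of the lower envelope of the lines y = a_i + i · x (there are 5 lines, with slopes 0, 1, ..., 4). Only the lines that attain the minimum somewhere contribute to roots; other lines are dominated. Here the surviving (envelope) indices are i = 4, i = 3, i = 2, i = 1, i = 0.
Intersections between consecutive envelope lines give the roots: for adjacent envelope indices i < j the intersection is x = (a_i − a_j) / (j − i). Reading off the sorted break points: {-7, -5, 2, 7}.
Verification: at each break x_0, at least two indices attain the minimum of min_i(a_i + i · x_0).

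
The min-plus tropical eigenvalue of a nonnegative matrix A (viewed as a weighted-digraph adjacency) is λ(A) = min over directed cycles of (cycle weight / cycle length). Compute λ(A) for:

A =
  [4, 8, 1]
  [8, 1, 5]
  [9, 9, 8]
λ(A) = 1

Enumerate directed cycles and compute their means (weight / length). Sample:
  cycle 0 → 0: weight = 4, length = 1, mean = 4/1 ≈ 4.000
  cycle 1 → 1: weight = 1, length = 1, mean = 1/1 ≈ 1.000
  cycle 2 → 2: weight = 8, length = 1, mean = 8/1 ≈ 8.000
  cycle 0 → 1 → 0: weight = 16, length = 2, mean = 16/2 ≈ 8.000
  cycle 0 → 2 → 0: weight = 10, length = 2, mean = 10/2 ≈ 5.000
  cycle 1 → 0 → 1: weight = 16, length = 2, mean = 16/2 ≈ 8.000
Minimum mean = 1.000, attained e.g. along the cycle 1 → 1 with weight 1 and length 1. So λ(A) = 1/1 = 1.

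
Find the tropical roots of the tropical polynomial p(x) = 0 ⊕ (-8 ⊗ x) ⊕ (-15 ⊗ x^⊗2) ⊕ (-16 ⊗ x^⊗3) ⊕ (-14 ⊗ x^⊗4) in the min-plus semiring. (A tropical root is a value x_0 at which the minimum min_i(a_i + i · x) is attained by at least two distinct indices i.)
Roots: {-2, 1, 7, 8}

Each tropical root is a break point of the lower envelope of the lines y = a_i + i · x (there are 5 lines, with slopes 0, 1, ..., 4). Only the lines that attain the minimum somewhere contribute to roots; other lines are dominated. Here the surviving (envelope) indices are i = 4, i = 3, i = 2, i = 1, i = 0.
Intersections between consecutive envelope lines give the roots: for adjacent envelope indices i < j the intersection is x = (a_i − a_j) / (j − i). Reading off the sorted break points: {-2, 1, 7, 8}.
Verification: at each break x_0, at least two indices attain the minimum of min_i(a_i + i · x_0).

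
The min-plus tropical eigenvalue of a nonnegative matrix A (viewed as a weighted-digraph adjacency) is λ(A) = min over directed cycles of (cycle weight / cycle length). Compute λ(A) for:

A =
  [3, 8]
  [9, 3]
λ(A) = 3

Enumerate directed cycles and compute their means (weight / length). Sample:
  cycle 0 → 0: weight = 3, length = 1, mean = 3/1 ≈ 3.000
  cycle 1 → 1: weight = 3, length = 1, mean = 3/1 ≈ 3.000
  cycle 0 → 1 → 0: weight = 17, length = 2, mean = 17/2 ≈ 8.500
  cycle 1 → 0 → 1: weight = 17, length = 2, mean = 17/2 ≈ 8.500
Minimum mean = 3.000, attained e.g. along the cycle 0 → 0 with weight 3 and length 1. So λ(A) = 3/1 = 3.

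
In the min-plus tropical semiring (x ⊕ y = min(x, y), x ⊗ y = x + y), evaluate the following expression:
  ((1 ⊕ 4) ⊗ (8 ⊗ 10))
((1 ⊕ 4) ⊗ (8 ⊗ 10)) = 19

Expand innermost to outermost. Recall ⊕ takes the minimum of its arguments and ⊗ takes their sum. Working out the expression ((1 ⊕ 4) ⊗ (8 ⊗ 10)) gives 19.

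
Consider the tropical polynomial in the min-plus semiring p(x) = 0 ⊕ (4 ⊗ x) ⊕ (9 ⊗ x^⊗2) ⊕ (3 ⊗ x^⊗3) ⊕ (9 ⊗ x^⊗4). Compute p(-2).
p(-2) = -3

A tropical monomial a ⊗ x^⊗i evaluates to a + i · x. Evaluating each term at x = -2:
  Term 0 contributes 0 + 0 · -2 = 0
  Term 1 contributes 4 + 1 · -2 = 2
  Term 2 contributes 9 + 2 · -2 = 5
  Term 3 contributes 3 + 3 · -2 = -3
  Term 4 contributes 9 + 4 · -2 = 1
p(-2) = ⊕ of these = min[0, 2, 5, -3, 1] = -3.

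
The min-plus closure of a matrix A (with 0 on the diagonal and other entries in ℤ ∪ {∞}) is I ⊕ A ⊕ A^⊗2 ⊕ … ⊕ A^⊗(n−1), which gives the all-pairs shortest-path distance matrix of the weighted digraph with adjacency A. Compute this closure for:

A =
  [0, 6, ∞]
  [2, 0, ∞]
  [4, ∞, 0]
Closure =
  [0, 6, ∞]
  [2, 0, ∞]
  [4, 10, 0]

This is the Floyd-Warshall all-pairs shortest-path computation. For each intermediate vertex k = 0, 1, …, 2, update dist[i][j] ← min(dist[i][j], dist[i][k] + dist[k][j]). The final matrix gives, for each (i, j), the minimum total weight of any directed path from i to j (possibly empty when i = j).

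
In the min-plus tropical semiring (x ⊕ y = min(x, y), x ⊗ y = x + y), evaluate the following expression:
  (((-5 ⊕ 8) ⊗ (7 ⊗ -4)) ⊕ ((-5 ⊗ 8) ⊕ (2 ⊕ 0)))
(((-5 ⊕ 8) ⊗ (7 ⊗ -4)) ⊕ ((-5 ⊗ 8) ⊕ (2 ⊕ 0))) = -2

Expand innermost to outermost. Recall ⊕ takes the minimum of its arguments and ⊗ takes their sum. Working out the expression (((-5 ⊕ 8) ⊗ (7 ⊗ -4)) ⊕ ((-5 ⊗ 8) ⊕ (2 ⊕ 0))) gives -2.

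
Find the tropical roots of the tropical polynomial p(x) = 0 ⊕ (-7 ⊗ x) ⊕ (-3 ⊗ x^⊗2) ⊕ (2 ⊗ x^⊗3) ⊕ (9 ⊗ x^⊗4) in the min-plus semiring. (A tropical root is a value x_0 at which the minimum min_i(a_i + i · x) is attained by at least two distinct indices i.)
Roots: {-7, -5, -4, 7}

Each tropical root is a break point of the lower envelope of the lines y = a_i + i · x (there are 5 lines, with slopes 0, 1, ..., 4). Only the lines that attain the minimum somewhere contribute to roots; other lines are dominated. Here the surviving (envelope) indices are i = 4, i = 3, i = 2, i = 1, i = 0.
Intersections between consecutive envelope lines give the roots: for adjacent envelope indices i < j the intersection is x = (a_i − a_j) / (j − i). Reading off the sorted break points: {-7, -5, -4, 7}.
Verification: at each break x_0, at least two indices attain the minimum of min_i(a_i + i · x_0).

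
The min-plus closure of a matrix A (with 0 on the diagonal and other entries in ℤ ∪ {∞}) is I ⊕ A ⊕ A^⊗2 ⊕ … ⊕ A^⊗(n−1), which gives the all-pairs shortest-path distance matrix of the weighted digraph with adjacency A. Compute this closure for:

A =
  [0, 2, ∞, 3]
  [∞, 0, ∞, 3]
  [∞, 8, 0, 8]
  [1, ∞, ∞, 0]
Closure =
  [0, 2, ∞, 3]
  [4, 0, ∞, 3]
  [9, 8, 0, 8]
  [1, 3, ∞, 0]

This is the Floyd-Warshall all-pairs shortest-path computation. For each intermediate vertex k = 0, 1, …, 3, update dist[i][j] ← min(dist[i][j], dist[i][k] + dist[k][j]). The final matrix gives, for each (i, j), the minimum total weight of any directed path from i to j (possibly empty when i = j).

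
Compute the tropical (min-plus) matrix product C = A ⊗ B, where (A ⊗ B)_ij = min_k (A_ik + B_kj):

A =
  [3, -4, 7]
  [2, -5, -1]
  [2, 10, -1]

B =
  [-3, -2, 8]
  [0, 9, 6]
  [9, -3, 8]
A ⊗ B =
  [-4, 1, 2]
  [-5, -4, 1]
  [-1, -4, 7]

Apply the min-plus product entry-by-entry:
  C[0][0] = min over k of (A[0][0] + B[0][0] = 3 + -3 = 0, A[0][1] + B[1][0] = -4 + 0 = -4, A[0][2] + B[2][0] = 7 + 9 = 16) = -4 (attained at k = 1)
  C[0][1] = min over k of (A[0][0] + B[0][1] = 3 + -2 = 1, A[0][1] + B[1][1] = -4 + 9 = 5, A[0][2] + B[2][1] = 7 + -3 = 4) = 1 (attained at k = 0)
  C[0][2] = min over k of (A[0][0] + B[0][2] = 3 + 8 = 11, A[0][1] + B[1][2] = -4 + 6 = 2, A[0][2] + B[2][2] = 7 + 8 = 15) = 2 (attained at k = 1)
  C[1][0] = min over k of (A[1][0] + B[0][0] = 2 + -3 = -1, A[1][1] + B[1][0] = -5 + 0 = -5, A[1][2] + B[2][0] = -1 + 9 = 8) = -5 (attained at k = 1)
  C[1][1] = min over k of (A[1][0] + B[0][1] = 2 + -2 = 0, A[1][1] + B[1][1] = -5 + 9 = 4, A[1][2] + B[2][1] = -1 + -3 = -4) = -4 (attained at k = 2)
  C[1][2] = min over k of (A[1][0] + B[0][2] = 2 + 8 = 10, A[1][1] + B[1][2] = -5 + 6 = 1, A[1][2] + B[2][2] = -1 + 8 = 7) = 1 (attained at k = 1)
  C[2][0] = min over k of (A[2][0] + B[0][0] = 2 + -3 = -1, A[2][1] + B[1][0] = 10 + 0 = 10, A[2][2] + B[2][0] = -1 + 9 = 8) = -1 (attained at k = 0)
  C[2][1] = min over k of (A[2][0] + B[0][1] = 2 + -2 = 0, A[2][1] + B[1][1] = 10 + 9 = 19, A[2][2] + B[2][1] = -1 + -3 = -4) = -4 (attained at k = 2)
  C[2][2] = min over k of (A[2][0] + B[0][2] = 2 + 8 = 10, A[2][1] + B[1][2] = 10 + 6 = 16, A[2][2] + B[2][2] = -1 + 8 = 7) = 7 (attained at k = 2)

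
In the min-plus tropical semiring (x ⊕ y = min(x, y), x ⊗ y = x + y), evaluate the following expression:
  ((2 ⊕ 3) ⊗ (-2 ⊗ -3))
((2 ⊕ 3) ⊗ (-2 ⊗ -3)) = -3

Expand innermost to outermost. Recall ⊕ takes the minimum of its arguments and ⊗ takes their sum. Working out the expression ((2 ⊕ 3) ⊗ (-2 ⊗ -3)) gives -3.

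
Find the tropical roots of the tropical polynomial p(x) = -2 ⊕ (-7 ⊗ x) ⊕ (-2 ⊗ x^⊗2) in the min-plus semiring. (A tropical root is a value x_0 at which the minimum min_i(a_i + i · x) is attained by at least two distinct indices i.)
Roots: {-5, 5}

Each tropical root is a break point of the lower envelope of the lines y = a_i + i · x (there are 3 lines, with slopes 0, 1, ..., 2). Only the lines that attain the minimum somewhere contribute to roots; other lines are dominated. Here the surviving (envelope) indices are i = 2, i = 1, i = 0.
Intersections between consecutive envelope lines give the roots: for adjacent envelope indices i < j the intersection is x = (a_i − a_j) / (j − i). Reading off the sorted break points: {-5, 5}.
Verification: at each break x_0, at least two indices attain the minimum of min_i(a_i + i · x_0).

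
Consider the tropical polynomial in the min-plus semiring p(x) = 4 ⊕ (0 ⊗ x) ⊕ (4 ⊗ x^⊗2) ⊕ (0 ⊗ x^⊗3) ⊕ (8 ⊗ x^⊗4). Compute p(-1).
p(-1) = -3

A tropical monomial a ⊗ x^⊗i evaluates to a + i · x. Evaluating each term at x = -1:
  Term 0 contributes 4 + 0 · -1 = 4
  Term 1 contributes 0 + 1 · -1 = -1
  Term 2 contributes 4 + 2 · -1 = 2
  Term 3 contributes 0 + 3 · -1 = -3
  Term 4 contributes 8 + 4 · -1 = 4
p(-1) = ⊕ of these = min[4, -1, 2, -3, 4] = -3.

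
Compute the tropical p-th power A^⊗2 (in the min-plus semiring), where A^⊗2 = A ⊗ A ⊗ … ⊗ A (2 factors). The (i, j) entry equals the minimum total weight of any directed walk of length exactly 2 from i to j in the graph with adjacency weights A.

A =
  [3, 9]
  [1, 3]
A^⊗2 =
  [6, 12]
  [4, 6]

Each entry (A^⊗2)_ij equals the minimum over all length-2 walks i = v_0 → v_1 → … → v_2 = j of Σ_t A[v_t][v_{t+1}]. For example, for (i, j) = (0, 1) we minimise over 2 possible intermediate vertex sequences; the minimum is 12, attained along the walk 0 → 0 → 1.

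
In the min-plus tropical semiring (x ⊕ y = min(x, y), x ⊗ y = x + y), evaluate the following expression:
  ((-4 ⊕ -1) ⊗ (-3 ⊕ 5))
((-4 ⊕ -1) ⊗ (-3 ⊕ 5)) = -7

Expand innermost to outermost. Recall ⊕ takes the minimum of its arguments and ⊗ takes their sum. Working out the expression ((-4 ⊕ -1) ⊗ (-3 ⊕ 5)) gives -7.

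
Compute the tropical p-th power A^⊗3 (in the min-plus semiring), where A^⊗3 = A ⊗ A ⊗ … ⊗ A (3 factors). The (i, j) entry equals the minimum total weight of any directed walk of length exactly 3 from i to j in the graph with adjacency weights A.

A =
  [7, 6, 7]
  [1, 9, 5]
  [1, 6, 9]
A^⊗3 =
  [12, 13, 14]
  [8, 12, 12]
  [8, 13, 12]

Each entry (A^⊗3)_ij equals the minimum over all length-3 walks i = v_0 → v_1 → … → v_3 = j of Σ_t A[v_t][v_{t+1}]. For example, for (i, j) = (0, 2) we minimise over 9 possible intermediate vertex sequences; the minimum is 14, attained along the walk 0 → 1 → 0 → 2.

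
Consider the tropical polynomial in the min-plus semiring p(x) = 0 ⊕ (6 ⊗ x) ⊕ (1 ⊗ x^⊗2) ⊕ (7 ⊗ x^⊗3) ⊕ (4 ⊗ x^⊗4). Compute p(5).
p(5) = 0

A tropical monomial a ⊗ x^⊗i evaluates to a + i · x. Evaluating each term at x = 5:
  Term 0 contributes 0 + 0 · 5 = 0
  Term 1 contributes 6 + 1 · 5 = 11
  Term 2 contributes 1 + 2 · 5 = 11
  Term 3 contributes 7 + 3 · 5 = 22
  Term 4 contributes 4 + 4 · 5 = 24
p(5) = ⊕ of these = min[0, 11, 11, 22, 24] = 0.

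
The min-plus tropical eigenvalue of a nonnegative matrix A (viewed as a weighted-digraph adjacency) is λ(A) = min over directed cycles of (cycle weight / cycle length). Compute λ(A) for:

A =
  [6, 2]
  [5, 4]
λ(A) = 7/2

Enumerate directed cycles and compute their means (weight / length). Sample:
  cycle 0 → 0: weight = 6, length = 1, mean = 6/1 ≈ 6.000
  cycle 1 → 1: weight = 4, length = 1, mean = 4/1 ≈ 4.000
  cycle 0 → 1 → 0: weight = 7, length = 2, mean = 7/2 ≈ 3.500
  cycle 1 → 0 → 1: weight = 7, length = 2, mean = 7/2 ≈ 3.500
Minimum mean = 3.500, attained e.g. along the cycle 0 → 1 → 0 with weight 7 and length 2. So λ(A) = 7/2 = 7/2.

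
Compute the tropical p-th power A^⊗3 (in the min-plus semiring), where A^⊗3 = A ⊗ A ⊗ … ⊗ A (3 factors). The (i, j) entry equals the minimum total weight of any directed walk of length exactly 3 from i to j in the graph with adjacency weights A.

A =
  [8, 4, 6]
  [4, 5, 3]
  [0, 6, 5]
A^⊗3 =
  [7, 10, 12]
  [8, 7, 9]
  [6, 9, 7]

Each entry (A^⊗3)_ij equals the minimum over all length-3 walks i = v_0 → v_1 → … → v_3 = j of Σ_t A[v_t][v_{t+1}]. For example, for (i, j) = (0, 2) we minimise over 9 possible intermediate vertex sequences; the minimum is 12, attained along the walk 0 → 1 → 1 → 2.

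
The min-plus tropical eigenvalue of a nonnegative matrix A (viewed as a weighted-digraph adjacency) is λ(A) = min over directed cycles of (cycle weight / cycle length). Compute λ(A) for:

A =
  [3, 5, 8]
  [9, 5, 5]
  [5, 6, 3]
λ(A) = 3

Enumerate directed cycles and compute their means (weight / length). Sample:
  cycle 0 → 0: weight = 3, length = 1, mean = 3/1 ≈ 3.000
  cycle 1 → 1: weight = 5, length = 1, mean = 5/1 ≈ 5.000
  cycle 2 → 2: weight = 3, length = 1, mean = 3/1 ≈ 3.000
  cycle 0 → 1 → 0: weight = 14, length = 2, mean = 14/2 ≈ 7.000
  cycle 0 → 2 → 0: weight = 13, length = 2, mean = 13/2 ≈ 6.500
  cycle 1 → 0 → 1: weight = 14, length = 2, mean = 14/2 ≈ 7.000
Minimum mean = 3.000, attained e.g. along the cycle 0 → 0 with weight 3 and length 1. So λ(A) = 3/1 = 3.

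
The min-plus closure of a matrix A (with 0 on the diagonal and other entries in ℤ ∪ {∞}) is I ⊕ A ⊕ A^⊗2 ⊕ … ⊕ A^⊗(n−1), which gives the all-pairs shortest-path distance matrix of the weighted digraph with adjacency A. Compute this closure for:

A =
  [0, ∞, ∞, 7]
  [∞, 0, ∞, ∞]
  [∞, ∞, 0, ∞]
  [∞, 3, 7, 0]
Closure =
  [0, 10, 14, 7]
  [∞, 0, ∞, ∞]
  [∞, ∞, 0, ∞]
  [∞, 3, 7, 0]

This is the Floyd-Warshall all-pairs shortest-path computation. For each intermediate vertex k = 0, 1, …, 3, update dist[i][j] ← min(dist[i][j], dist[i][k] + dist[k][j]). The final matrix gives, for each (i, j), the minimum total weight of any directed path from i to j (possibly empty when i = j).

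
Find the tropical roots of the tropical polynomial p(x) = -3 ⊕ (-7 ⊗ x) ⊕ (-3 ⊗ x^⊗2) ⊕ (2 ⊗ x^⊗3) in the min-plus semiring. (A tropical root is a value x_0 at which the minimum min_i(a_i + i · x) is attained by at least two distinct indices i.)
Roots: {-5, -4, 4}

Each tropical root is a break point of the lower envelope of the lines y = a_i + i · x (there are 4 lines, with slopes 0, 1, ..., 3). Only the lines that attain the minimum somewhere contribute to roots; other lines are dominated. Here the surviving (envelope) indices are i = 3, i = 2, i = 1, i = 0.
Intersections between consecutive envelope lines give the roots: for adjacent envelope indices i < j the intersection is x = (a_i − a_j) / (j − i). Reading off the sorted break points: {-5, -4, 4}.
Verification: at each break x_0, at least two indices attain the minimum of min_i(a_i + i · x_0).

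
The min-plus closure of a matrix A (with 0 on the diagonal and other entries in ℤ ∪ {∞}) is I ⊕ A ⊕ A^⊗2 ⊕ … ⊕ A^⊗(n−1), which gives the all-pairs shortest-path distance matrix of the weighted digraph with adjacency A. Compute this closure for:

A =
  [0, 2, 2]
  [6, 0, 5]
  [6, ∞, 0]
Closure =
  [0, 2, 2]
  [6, 0, 5]
  [6, 8, 0]

This is the Floyd-Warshall all-pairs shortest-path computation. For each intermediate vertex k = 0, 1, …, 2, update dist[i][j] ← min(dist[i][j], dist[i][k] + dist[k][j]). The final matrix gives, for each (i, j), the minimum total weight of any directed path from i to j (possibly empty when i = j).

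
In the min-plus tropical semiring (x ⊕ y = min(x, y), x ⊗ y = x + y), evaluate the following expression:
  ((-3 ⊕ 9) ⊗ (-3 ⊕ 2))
((-3 ⊕ 9) ⊗ (-3 ⊕ 2)) = -6

Expand innermost to outermost. Recall ⊕ takes the minimum of its arguments and ⊗ takes their sum. Working out the expression ((-3 ⊕ 9) ⊗ (-3 ⊕ 2)) gives -6.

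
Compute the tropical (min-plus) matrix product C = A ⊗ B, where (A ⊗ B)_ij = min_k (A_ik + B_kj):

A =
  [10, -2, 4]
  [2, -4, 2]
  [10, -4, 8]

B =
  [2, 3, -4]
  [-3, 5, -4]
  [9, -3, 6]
A ⊗ B =
  [-5, 1, -6]
  [-7, -1, -8]
  [-7, 1, -8]

Apply the min-plus product entry-by-entry:
  C[0][0] = min over k of (A[0][0] + B[0][0] = 10 + 2 = 12, A[0][1] + B[1][0] = -2 + -3 = -5, A[0][2] + B[2][0] = 4 + 9 = 13) = -5 (attained at k = 1)
  C[0][1] = min over k of (A[0][0] + B[0][1] = 10 + 3 = 13, A[0][1] + B[1][1] = -2 + 5 = 3, A[0][2] + B[2][1] = 4 + -3 = 1) = 1 (attained at k = 2)
  C[0][2] = min over k of (A[0][0] + B[0][2] = 10 + -4 = 6, A[0][1] + B[1][2] = -2 + -4 = -6, A[0][2] + B[2][2] = 4 + 6 = 10) = -6 (attained at k = 1)
  C[1][0] = min over k of (A[1][0] + B[0][0] = 2 + 2 = 4, A[1][1] + B[1][0] = -4 + -3 = -7, A[1][2] + B[2][0] = 2 + 9 = 11) = -7 (attained at k = 1)
  C[1][1] = min over k of (A[1][0] + B[0][1] = 2 + 3 = 5, A[1][1] + B[1][1] = -4 + 5 = 1, A[1][2] + B[2][1] = 2 + -3 = -1) = -1 (attained at k = 2)
  C[1][2] = min over k of (A[1][0] + B[0][2] = 2 + -4 = -2, A[1][1] + B[1][2] = -4 + -4 = -8, A[1][2] + B[2][2] = 2 + 6 = 8) = -8 (attained at k = 1)
  C[2][0] = min over k of (A[2][0] + B[0][0] = 10 + 2 = 12, A[2][1] + B[1][0] = -4 + -3 = -7, A[2][2] + B[2][0] = 8 + 9 = 17) = -7 (attained at k = 1)
  C[2][1] = min over k of (A[2][0] + B[0][1] = 10 + 3 = 13, A[2][1] + B[1][1] = -4 + 5 = 1, A[2][2] + B[2][1] = 8 + -3 = 5) = 1 (attained at k = 1)
  C[2][2] = min over k of (A[2][0] + B[0][2] = 10 + -4 = 6, A[2][1] + B[1][2] = -4 + -4 = -8, A[2][2] + B[2][2] = 8 + 6 = 14) = -8 (attained at k = 1)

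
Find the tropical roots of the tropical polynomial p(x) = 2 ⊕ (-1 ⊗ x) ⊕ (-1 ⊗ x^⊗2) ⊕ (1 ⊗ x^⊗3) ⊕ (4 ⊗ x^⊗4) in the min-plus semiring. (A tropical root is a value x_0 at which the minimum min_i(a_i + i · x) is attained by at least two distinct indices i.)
Roots: {-3, -2, 0, 3}

Each tropical root is a break point of the lower envelope of the lines y = a_i + i · x (there are 5 lines, with slopes 0, 1, ..., 4). Only the lines that attain the minimum somewhere contribute to roots; other lines are dominated. Here the surviving (envelope) indices are i = 4, i = 3, i = 2, i = 1, i = 0.
Intersections between consecutive envelope lines give the roots: for adjacent envelope indices i < j the intersection is x = (a_i − a_j) / (j − i). Reading off the sorted break points: {-3, -2, 0, 3}.
Verification: at each break x_0, at least two indices attain the minimum of min_i(a_i + i · x_0).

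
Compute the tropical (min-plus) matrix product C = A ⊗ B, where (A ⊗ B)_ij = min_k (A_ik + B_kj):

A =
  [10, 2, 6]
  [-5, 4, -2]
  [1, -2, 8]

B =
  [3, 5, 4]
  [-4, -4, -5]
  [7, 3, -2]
A ⊗ B =
  [-2, -2, -3]
  [-2, 0, -4]
  [-6, -6, -7]

Apply the min-plus product entry-by-entry:
  C[0][0] = min over k of (A[0][0] + B[0][0] = 10 + 3 = 13, A[0][1] + B[1][0] = 2 + -4 = -2, A[0][2] + B[2][0] = 6 + 7 = 13) = -2 (attained at k = 1)
  C[0][1] = min over k of (A[0][0] + B[0][1] = 10 + 5 = 15, A[0][1] + B[1][1] = 2 + -4 = -2, A[0][2] + B[2][1] = 6 + 3 = 9) = -2 (attained at k = 1)
  C[0][2] = min over k of (A[0][0] + B[0][2] = 10 + 4 = 14, A[0][1] + B[1][2] = 2 + -5 = -3, A[0][2] + B[2][2] = 6 + -2 = 4) = -3 (attained at k = 1)
  C[1][0] = min over k of (A[1][0] + B[0][0] = -5 + 3 = -2, A[1][1] + B[1][0] = 4 + -4 = 0, A[1][2] + B[2][0] = -2 + 7 = 5) = -2 (attained at k = 0)
  C[1][1] = min over k of (A[1][0] + B[0][1] = -5 + 5 = 0, A[1][1] + B[1][1] = 4 + -4 = 0, A[1][2] + B[2][1] = -2 + 3 = 1) = 0 (attained at k = 0)
  C[1][2] = min over k of (A[1][0] + B[0][2] = -5 + 4 = -1, A[1][1] + B[1][2] = 4 + -5 = -1, A[1][2] + B[2][2] = -2 + -2 = -4) = -4 (attained at k = 2)
  C[2][0] = min over k of (A[2][0] + B[0][0] = 1 + 3 = 4, A[2][1] + B[1][0] = -2 + -4 = -6, A[2][2] + B[2][0] = 8 + 7 = 15) = -6 (attained at k = 1)
  C[2][1] = min over k of (A[2][0] + B[0][1] = 1 + 5 = 6, A[2][1] + B[1][1] = -2 + -4 = -6, A[2][2] + B[2][1] = 8 + 3 = 11) = -6 (attained at k = 1)
  C[2][2] = min over k of (A[2][0] + B[0][2] = 1 + 4 = 5, A[2][1] + B[1][2] = -2 + -5 = -7, A[2][2] + B[2][2] = 8 + -2 = 6) = -7 (attained at k = 1)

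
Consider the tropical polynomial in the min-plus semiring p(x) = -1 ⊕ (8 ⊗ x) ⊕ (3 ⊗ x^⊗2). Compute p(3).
p(3) = -1

A tropical monomial a ⊗ x^⊗i evaluates to a + i · x. Evaluating each term at x = 3:
  Term 0 contributes -1 + 0 · 3 = -1
  Term 1 contributes 8 + 1 · 3 = 11
  Term 2 contributes 3 + 2 · 3 = 9
p(3) = ⊕ of these = min[-1, 11, 9] = -1.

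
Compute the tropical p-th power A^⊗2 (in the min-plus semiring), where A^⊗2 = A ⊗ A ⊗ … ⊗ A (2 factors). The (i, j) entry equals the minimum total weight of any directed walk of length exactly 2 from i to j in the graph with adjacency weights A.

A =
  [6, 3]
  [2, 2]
A^⊗2 =
  [5, 5]
  [4, 4]

Each entry (A^⊗2)_ij equals the minimum over all length-2 walks i = v_0 → v_1 → … → v_2 = j of Σ_t A[v_t][v_{t+1}]. For example, for (i, j) = (0, 1) we minimise over 2 possible intermediate vertex sequences; the minimum is 5, attained along the walk 0 → 1 → 1.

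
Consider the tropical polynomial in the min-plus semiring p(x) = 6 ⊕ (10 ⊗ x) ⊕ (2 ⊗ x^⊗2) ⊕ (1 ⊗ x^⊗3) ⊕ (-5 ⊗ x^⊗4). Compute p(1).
p(1) = -1

A tropical monomial a ⊗ x^⊗i evaluates to a + i · x. Evaluating each term at x = 1:
  Term 0 contributes 6 + 0 · 1 = 6
  Term 1 contributes 10 + 1 · 1 = 11
  Term 2 contributes 2 + 2 · 1 = 4
  Term 3 contributes 1 + 3 · 1 = 4
  Term 4 contributes -5 + 4 · 1 = -1
p(1) = ⊕ of these = min[6, 11, 4, 4, -1] = -1.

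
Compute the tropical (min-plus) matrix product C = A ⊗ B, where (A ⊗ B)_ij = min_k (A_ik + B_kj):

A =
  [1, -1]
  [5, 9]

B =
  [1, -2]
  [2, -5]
A ⊗ B =
  [1, -6]
  [6, 3]

Apply the min-plus product entry-by-entry:
  C[0][0] = min over k of (A[0][0] + B[0][0] = 1 + 1 = 2, A[0][1] + B[1][0] = -1 + 2 = 1) = 1 (attained at k = 1)
  C[0][1] = min over k of (A[0][0] + B[0][1] = 1 + -2 = -1, A[0][1] + B[1][1] = -1 + -5 = -6) = -6 (attained at k = 1)
  C[1][0] = min over k of (A[1][0] + B[0][0] = 5 + 1 = 6, A[1][1] + B[1][0] = 9 + 2 = 11) = 6 (attained at k = 0)
  C[1][1] = min over k of (A[1][0] + B[0][1] = 5 + -2 = 3, A[1][1] + B[1][1] = 9 + -5 = 4) = 3 (attained at k = 0)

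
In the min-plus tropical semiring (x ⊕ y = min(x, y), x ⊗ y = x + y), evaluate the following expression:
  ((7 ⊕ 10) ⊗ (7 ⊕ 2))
((7 ⊕ 10) ⊗ (7 ⊕ 2)) = 9

Expand innermost to outermost. Recall ⊕ takes the minimum of its arguments and ⊗ takes their sum. Working out the expression ((7 ⊕ 10) ⊗ (7 ⊕ 2)) gives 9.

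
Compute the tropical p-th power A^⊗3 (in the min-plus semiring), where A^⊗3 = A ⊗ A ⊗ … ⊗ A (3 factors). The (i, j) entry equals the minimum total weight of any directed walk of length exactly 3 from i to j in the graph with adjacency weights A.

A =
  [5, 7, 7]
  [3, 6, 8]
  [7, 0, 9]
A^⊗3 =
  [10, 12, 15]
  [11, 10, 15]
  [8, 8, 10]

Each entry (A^⊗3)_ij equals the minimum over all length-3 walks i = v_0 → v_1 → … → v_3 = j of Σ_t A[v_t][v_{t+1}]. For example, for (i, j) = (0, 2) we minimise over 9 possible intermediate vertex sequences; the minimum is 15, attained along the walk 0 → 2 → 1 → 2.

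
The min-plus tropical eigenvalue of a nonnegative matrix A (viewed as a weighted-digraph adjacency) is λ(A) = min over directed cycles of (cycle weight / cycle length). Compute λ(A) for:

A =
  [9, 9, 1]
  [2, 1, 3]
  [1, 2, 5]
λ(A) = 1

Enumerate directed cycles and compute their means (weight / length). Sample:
  cycle 0 → 0: weight = 9, length = 1, mean = 9/1 ≈ 9.000
  cycle 1 → 1: weight = 1, length = 1, mean = 1/1 ≈ 1.000
  cycle 2 → 2: weight = 5, length = 1, mean = 5/1 ≈ 5.000
  cycle 0 → 1 → 0: weight = 11, length = 2, mean = 11/2 ≈ 5.500
  cycle 0 → 2 → 0: weight = 2, length = 2, mean = 2/2 ≈ 1.000
  cycle 1 → 0 → 1: weight = 11, length = 2, mean = 11/2 ≈ 5.500
Minimum mean = 1.000, attained e.g. along the cycle 1 → 1 with weight 1 and length 1. So λ(A) = 1/1 = 1.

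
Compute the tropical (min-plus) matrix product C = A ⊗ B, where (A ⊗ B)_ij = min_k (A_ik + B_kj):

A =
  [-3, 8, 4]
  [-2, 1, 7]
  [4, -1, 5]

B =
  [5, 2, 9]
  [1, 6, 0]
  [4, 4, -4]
A ⊗ B =
  [2, -1, 0]
  [2, 0, 1]
  [0, 5, -1]

Apply the min-plus product entry-by-entry:
  C[0][0] = min over k of (A[0][0] + B[0][0] = -3 + 5 = 2, A[0][1] + B[1][0] = 8 + 1 = 9, A[0][2] + B[2][0] = 4 + 4 = 8) = 2 (attained at k = 0)
  C[0][1] = min over k of (A[0][0] + B[0][1] = -3 + 2 = -1, A[0][1] + B[1][1] = 8 + 6 = 14, A[0][2] + B[2][1] = 4 + 4 = 8) = -1 (attained at k = 0)
  C[0][2] = min over k of (A[0][0] + B[0][2] = -3 + 9 = 6, A[0][1] + B[1][2] = 8 + 0 = 8, A[0][2] + B[2][2] = 4 + -4 = 0) = 0 (attained at k = 2)
  C[1][0] = min over k of (A[1][0] + B[0][0] = -2 + 5 = 3, A[1][1] + B[1][0] = 1 + 1 = 2, A[1][2] + B[2][0] = 7 + 4 = 11) = 2 (attained at k = 1)
  C[1][1] = min over k of (A[1][0] + B[0][1] = -2 + 2 = 0, A[1][1] + B[1][1] = 1 + 6 = 7, A[1][2] + B[2][1] = 7 + 4 = 11) = 0 (attained at k = 0)
  C[1][2] = min over k of (A[1][0] + B[0][2] = -2 + 9 = 7, A[1][1] + B[1][2] = 1 + 0 = 1, A[1][2] + B[2][2] = 7 + -4 = 3) = 1 (attained at k = 1)
  C[2][0] = min over k of (A[2][0] + B[0][0] = 4 + 5 = 9, A[2][1] + B[1][0] = -1 + 1 = 0, A[2][2] + B[2][0] = 5 + 4 = 9) = 0 (attained at k = 1)
  C[2][1] = min over k of (A[2][0] + B[0][1] = 4 + 2 = 6, A[2][1] + B[1][1] = -1 + 6 = 5, A[2][2] + B[2][1] = 5 + 4 = 9) = 5 (attained at k = 1)
  C[2][2] = min over k of (A[2][0] + B[0][2] = 4 + 9 = 13, A[2][1] + B[1][2] = -1 + 0 = -1, A[2][2] + B[2][2] = 5 + -4 = 1) = -1 (attained at k = 1)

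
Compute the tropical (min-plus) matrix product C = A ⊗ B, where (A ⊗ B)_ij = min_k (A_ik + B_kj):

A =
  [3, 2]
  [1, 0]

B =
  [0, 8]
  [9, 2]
A ⊗ B =
  [3, 4]
  [1, 2]

Apply the min-plus product entry-by-entry:
  C[0][0] = min over k of (A[0][0] + B[0][0] = 3 + 0 = 3, A[0][1] + B[1][0] = 2 + 9 = 11) = 3 (attained at k = 0)
  C[0][1] = min over k of (A[0][0] + B[0][1] = 3 + 8 = 11, A[0][1] + B[1][1] = 2 + 2 = 4) = 4 (attained at k = 1)
  C[1][0] = min over k of (A[1][0] + B[0][0] = 1 + 0 = 1, A[1][1] + B[1][0] = 0 + 9 = 9) = 1 (attained at k = 0)
  C[1][1] = min over k of (A[1][0] + B[0][1] = 1 + 8 = 9, A[1][1] + B[1][1] = 0 + 2 = 2) = 2 (attained at k = 1)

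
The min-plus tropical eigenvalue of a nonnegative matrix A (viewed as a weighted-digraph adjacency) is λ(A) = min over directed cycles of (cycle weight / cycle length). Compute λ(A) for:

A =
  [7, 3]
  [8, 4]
λ(A) = 4

Enumerate directed cycles and compute their means (weight / length). Sample:
  cycle 0 → 0: weight = 7, length = 1, mean = 7/1 ≈ 7.000
  cycle 1 → 1: weight = 4, length = 1, mean = 4/1 ≈ 4.000
  cycle 0 → 1 → 0: weight = 11, length = 2, mean = 11/2 ≈ 5.500
  cycle 1 → 0 → 1: weight = 11, length = 2, mean = 11/2 ≈ 5.500
Minimum mean = 4.000, attained e.g. along the cycle 1 → 1 with weight 4 and length 1. So λ(A) = 4/1 = 4.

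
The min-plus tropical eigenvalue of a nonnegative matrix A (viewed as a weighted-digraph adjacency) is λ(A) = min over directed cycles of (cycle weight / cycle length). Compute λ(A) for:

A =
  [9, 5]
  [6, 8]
λ(A) = 11/2

Enumerate directed cycles and compute their means (weight / length). Sample:
  cycle 0 → 0: weight = 9, length = 1, mean = 9/1 ≈ 9.000
  cycle 1 → 1: weight = 8, length = 1, mean = 8/1 ≈ 8.000
  cycle 0 → 1 → 0: weight = 11, length = 2, mean = 11/2 ≈ 5.500
  cycle 1 → 0 → 1: weight = 11, length = 2, mean = 11/2 ≈ 5.500
Minimum mean = 5.500, attained e.g. along the cycle 0 → 1 → 0 with weight 11 and length 2. So λ(A) = 11/2 = 11/2.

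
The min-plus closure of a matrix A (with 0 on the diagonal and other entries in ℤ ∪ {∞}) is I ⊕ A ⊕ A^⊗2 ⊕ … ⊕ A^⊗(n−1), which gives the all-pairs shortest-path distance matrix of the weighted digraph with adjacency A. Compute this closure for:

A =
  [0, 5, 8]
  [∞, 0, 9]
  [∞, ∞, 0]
Closure =
  [0, 5, 8]
  [∞, 0, 9]
  [∞, ∞, 0]

This is the Floyd-Warshall all-pairs shortest-path computation. For each intermediate vertex k = 0, 1, …, 2, update dist[i][j] ← min(dist[i][j], dist[i][k] + dist[k][j]). The final matrix gives, for each (i, j), the minimum total weight of any directed path from i to j (possibly empty when i = j).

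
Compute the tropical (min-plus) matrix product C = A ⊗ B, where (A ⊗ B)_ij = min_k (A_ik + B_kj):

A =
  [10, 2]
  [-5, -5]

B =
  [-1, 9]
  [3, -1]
A ⊗ B =
  [5, 1]
  [-6, -6]

Apply the min-plus product entry-by-entry:
  C[0][0] = min over k of (A[0][0] + B[0][0] = 10 + -1 = 9, A[0][1] + B[1][0] = 2 + 3 = 5) = 5 (attained at k = 1)
  C[0][1] = min over k of (A[0][0] + B[0][1] = 10 + 9 = 19, A[0][1] + B[1][1] = 2 + -1 = 1) = 1 (attained at k = 1)
  C[1][0] = min over k of (A[1][0] + B[0][0] = -5 + -1 = -6, A[1][1] + B[1][0] = -5 + 3 = -2) = -6 (attained at k = 0)
  C[1][1] = min over k of (A[1][0] + B[0][1] = -5 + 9 = 4, A[1][1] + B[1][1] = -5 + -1 = -6) = -6 (attained at k = 1)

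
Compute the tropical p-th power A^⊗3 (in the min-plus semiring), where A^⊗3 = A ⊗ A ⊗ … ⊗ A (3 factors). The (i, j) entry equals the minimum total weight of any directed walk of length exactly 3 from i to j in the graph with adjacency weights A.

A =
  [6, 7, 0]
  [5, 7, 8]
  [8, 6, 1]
A^⊗3 =
  [9, 7, 2]
  [13, 11, 6]
  [10, 8, 3]

Each entry (A^⊗3)_ij equals the minimum over all length-3 walks i = v_0 → v_1 → … → v_3 = j of Σ_t A[v_t][v_{t+1}]. For example, for (i, j) = (0, 2) we minimise over 9 possible intermediate vertex sequences; the minimum is 2, attained along the walk 0 → 2 → 2 → 2.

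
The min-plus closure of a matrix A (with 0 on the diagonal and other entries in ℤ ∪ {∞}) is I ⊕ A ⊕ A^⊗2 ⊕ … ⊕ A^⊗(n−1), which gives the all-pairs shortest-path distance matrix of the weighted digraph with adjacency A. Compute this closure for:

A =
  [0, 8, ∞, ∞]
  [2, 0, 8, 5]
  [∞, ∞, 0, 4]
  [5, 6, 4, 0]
Closure =
  [0, 8, 16, 13]
  [2, 0, 8, 5]
  [9, 10, 0, 4]
  [5, 6, 4, 0]

This is the Floyd-Warshall all-pairs shortest-path computation. For each intermediate vertex k = 0, 1, …, 3, update dist[i][j] ← min(dist[i][j], dist[i][k] + dist[k][j]). The final matrix gives, for each (i, j), the minimum total weight of any directed path from i to j (possibly empty when i = j).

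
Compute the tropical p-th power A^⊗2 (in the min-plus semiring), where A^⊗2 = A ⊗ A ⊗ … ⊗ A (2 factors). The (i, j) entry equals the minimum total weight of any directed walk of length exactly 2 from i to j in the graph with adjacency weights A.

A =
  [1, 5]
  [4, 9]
A^⊗2 =
  [2, 6]
  [5, 9]

Each entry (A^⊗2)_ij equals the minimum over all length-2 walks i = v_0 → v_1 → … → v_2 = j of Σ_t A[v_t][v_{t+1}]. For example, for (i, j) = (0, 1) we minimise over 2 possible intermediate vertex sequences; the minimum is 6, attained along the walk 0 → 0 → 1.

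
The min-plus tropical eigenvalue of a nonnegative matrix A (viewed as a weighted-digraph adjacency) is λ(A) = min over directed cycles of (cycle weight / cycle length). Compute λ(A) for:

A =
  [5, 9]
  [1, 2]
λ(A) = 2

Enumerate directed cycles and compute their means (weight / length). Sample:
  cycle 0 → 0: weight = 5, length = 1, mean = 5/1 ≈ 5.000
  cycle 1 → 1: weight = 2, length = 1, mean = 2/1 ≈ 2.000
  cycle 0 → 1 → 0: weight = 10, length = 2, mean = 10/2 ≈ 5.000
  cycle 1 → 0 → 1: weight = 10, length = 2, mean = 10/2 ≈ 5.000
Minimum mean = 2.000, attained e.g. along the cycle 1 → 1 with weight 2 and length 1. So λ(A) = 2/1 = 2.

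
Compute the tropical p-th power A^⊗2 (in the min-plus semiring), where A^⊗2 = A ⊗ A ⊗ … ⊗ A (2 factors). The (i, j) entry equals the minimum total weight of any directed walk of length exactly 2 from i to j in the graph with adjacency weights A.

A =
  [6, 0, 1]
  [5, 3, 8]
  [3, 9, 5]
A^⊗2 =
  [4, 3, 6]
  [8, 5, 6]
  [8, 3, 4]

Each entry (A^⊗2)_ij equals the minimum over all length-2 walks i = v_0 → v_1 → … → v_2 = j of Σ_t A[v_t][v_{t+1}]. For example, for (i, j) = (0, 2) we minimise over 3 possible intermediate vertex sequences; the minimum is 6, attained along the walk 0 → 2 → 2.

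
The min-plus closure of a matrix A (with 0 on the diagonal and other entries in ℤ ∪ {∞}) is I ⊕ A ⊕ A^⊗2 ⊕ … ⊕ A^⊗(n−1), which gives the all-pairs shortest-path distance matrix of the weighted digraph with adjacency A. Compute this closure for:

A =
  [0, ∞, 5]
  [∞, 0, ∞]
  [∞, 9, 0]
Closure =
  [0, 14, 5]
  [∞, 0, ∞]
  [∞, 9, 0]

This is the Floyd-Warshall all-pairs shortest-path computation. For each intermediate vertex k = 0, 1, …, 2, update dist[i][j] ← min(dist[i][j], dist[i][k] + dist[k][j]). The final matrix gives, for each (i, j), the minimum total weight of any directed path from i to j (possibly empty when i = j).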